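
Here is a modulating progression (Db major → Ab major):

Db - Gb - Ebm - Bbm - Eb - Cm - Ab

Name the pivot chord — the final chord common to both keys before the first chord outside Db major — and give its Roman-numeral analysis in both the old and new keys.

Chords diatonic to Db major: Db, Ebm, Fm, Gb, Ab, Bbm, Cdim.
Reading the progression, the first chord not in that set is Eb, so the modulation leaves Db major there.
The chord immediately before Eb is Bbm, which is diatonic to both keys: vi in Db major and ii in Ab major.

Bbm — vi in Db major, ii in Ab major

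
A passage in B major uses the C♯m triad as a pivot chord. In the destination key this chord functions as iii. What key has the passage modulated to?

A major

The numeral iii denotes a minor triad on scale degree 3. With C♯ on degree 3, the tonic of the new key is A.
Degree 3 carries a minor triad in major keys, so the destination is A major.
Check: the diatonic triads of A major are A (I), Bm (ii), C♯m (iii), D (IV), E (V), F♯m (vi), G♯dim (vii°) — C♯m is indeed iii.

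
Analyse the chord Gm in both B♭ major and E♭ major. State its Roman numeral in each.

vi in B♭ major; iii in E♭ major

The scale of B♭ major is B♭ C D E♭ F G A; G is degree 6, and the triad built there (G-B♭-D) is minor, so it is vi.
The scale of E♭ major is E♭ F G A♭ B♭ C D; G is degree 3, and the triad built there (G-B♭-D) is minor, so it is iii.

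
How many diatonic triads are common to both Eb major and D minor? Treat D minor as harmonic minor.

2

Diatonic triads of Eb major: Eb major (I), F minor (ii), G minor (iii), Ab major (IV), Bb major (V), C minor (vi), D diminished (vii°).
Diatonic triads of D minor (harmonic minor): D minor (i), E diminished (ii°), F augmented (III+), G minor (iv), A major (V), Bb major (VI), C# diminished (vii°).
Matching root and quality in both lists: G minor, Bb major.
That gives 2 common triads.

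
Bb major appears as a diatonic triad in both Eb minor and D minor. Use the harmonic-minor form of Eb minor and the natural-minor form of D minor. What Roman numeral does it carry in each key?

V in Eb minor; VI in D minor

The scale of Eb minor (harmonic minor) is Eb F Gb Ab Bb Cb D; Bb is degree 5, and the triad built there (Bb-D-F) is major, so it is V.
The scale of D minor (natural minor) is D E F G A Bb C; Bb is degree 6, and the triad built there (Bb-D-F) is major, so it is VI.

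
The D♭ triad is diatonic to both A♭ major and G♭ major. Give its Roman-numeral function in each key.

IV in A♭ major; V in G♭ major

The scale of A♭ major is A♭ B♭ C D♭ E♭ F G; D♭ is degree 4, and the triad built there (D♭-F-A♭) is major, so it is IV.
The scale of G♭ major is G♭ A♭ B♭ C♭ D♭ E♭ F; D♭ is degree 5, and the triad built there (D♭-F-A♭) is major, so it is V.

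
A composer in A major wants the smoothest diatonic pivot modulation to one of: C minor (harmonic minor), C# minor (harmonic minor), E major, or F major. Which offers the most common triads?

E major

Triads of A major: A major (I), B minor (ii), C# minor (iii), D major (IV), E major (V), F# minor (vi), G# diminished (vii°).
C minor (harmonic minor) shares 0: none.
C# minor (harmonic minor) shares 3: A, C#m, F#m.
E major shares 4: A, C#m, E, F#m.
F major shares 0: none.
The most common triads (4) are shared with E major.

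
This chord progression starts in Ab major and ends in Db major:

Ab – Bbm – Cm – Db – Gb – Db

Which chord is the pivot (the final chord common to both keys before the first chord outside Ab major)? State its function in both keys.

Chords diatonic to Ab major: Ab, Bbm, Cm, Db, Eb, Fm, Gdim.
Reading the progression, the first chord not in that set is Gb, so the modulation leaves Ab major there.
The chord immediately before Gb is Db, which is diatonic to both keys: IV in Ab major and I in Db major.

Db — IV in Ab major, I in Db major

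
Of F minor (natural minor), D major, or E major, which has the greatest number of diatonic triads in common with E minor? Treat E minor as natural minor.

Triads of E minor (natural minor): E minor (i), F♯ diminished (ii°), G major (III), A minor (iv), B minor (v), C major (VI), D major (VII).
F minor (natural minor) shares 0: none.
D major shares 4: Em, G, Bm, D.
E major shares 0: none.
The most common triads (4) are shared with D major.

D major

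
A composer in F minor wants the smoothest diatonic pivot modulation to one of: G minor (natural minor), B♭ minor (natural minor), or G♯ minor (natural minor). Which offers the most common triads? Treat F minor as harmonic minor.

Triads of F minor (harmonic minor): Fm (i), Gdim (ii°), A♭aug (III+), B♭m (iv), C (V), D♭ (VI), Edim (vii°).
G minor (natural minor) shares 0: none.
B♭ minor (natural minor) shares 3: Fm, B♭m, D♭.
G♯ minor (natural minor) shares 0: none.
The most common triads (3) are shared with B♭ minor.

B♭ minor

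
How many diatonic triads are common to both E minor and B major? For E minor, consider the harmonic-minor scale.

1

Diatonic triads of E minor (harmonic minor): E minor (i), F# diminished (ii°), G augmented (III+), A minor (iv), B major (V), C major (VI), D# diminished (vii°).
Diatonic triads of B major: B major (I), C# minor (ii), D# minor (iii), E major (IV), F# major (V), G# minor (vi), A# diminished (vii°).
Matching root and quality in both lists: B major.
That gives 1 common triad.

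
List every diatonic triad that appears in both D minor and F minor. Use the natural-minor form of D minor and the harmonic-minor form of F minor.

Triads in D minor (natural minor): Dm (i), Edim (ii°), F (III), Gm (iv), Am (v), B♭ (VI), C (VII).
Triads in F minor (harmonic minor): Fm (i), Gdim (ii°), A♭aug (III+), B♭m (iv), C (V), D♭ (VI), Edim (vii°).
Shared triads with their functions: Edim (ii° in D minor, vii° in F minor); C (VII in D minor, V in F minor).

Edim, C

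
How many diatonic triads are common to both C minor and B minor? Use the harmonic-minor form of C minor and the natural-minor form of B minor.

1

Diatonic triads of C minor (harmonic minor): C minor (i), D diminished (ii°), Eb augmented (III+), F minor (iv), G major (V), Ab major (VI), B diminished (vii°).
Diatonic triads of B minor (natural minor): B minor (i), C# diminished (ii°), D major (III), E minor (iv), F# minor (v), G major (VI), A major (VII).
Matching root and quality in both lists: G major.
That gives 1 common triad.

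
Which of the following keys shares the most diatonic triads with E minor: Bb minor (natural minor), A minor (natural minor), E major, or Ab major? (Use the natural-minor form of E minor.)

A minor

Triads of E minor (natural minor): E minor (i), F# diminished (ii°), G major (III), A minor (iv), B minor (v), C major (VI), D major (VII).
Bb minor (natural minor) shares 0: none.
A minor (natural minor) shares 4: Em, G, Am, C.
E major shares 0: none.
Ab major shares 0: none.
The most common triads (4) are shared with A minor.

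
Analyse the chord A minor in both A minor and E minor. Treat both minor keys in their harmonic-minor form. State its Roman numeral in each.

i in A minor; iv in E minor

The scale of A minor (harmonic minor) is A B C D E F G#; A is degree 1, and the triad built there (A-C-E) is minor, so it is i.
The scale of E minor (harmonic minor) is E F# G A B C D#; A is degree 4, and the triad built there (A-C-E) is minor, so it is iv.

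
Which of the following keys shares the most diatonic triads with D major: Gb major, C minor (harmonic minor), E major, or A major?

Triads of D major: D (I), Em (ii), F#m (iii), G (IV), A (V), Bm (vi), C#dim (vii°).
Gb major shares 0: none.
C minor (harmonic minor) shares 1: G.
E major shares 2: F#m, A.
A major shares 4: D, F#m, A, Bm.
The most common triads (4) are shared with A major.

A major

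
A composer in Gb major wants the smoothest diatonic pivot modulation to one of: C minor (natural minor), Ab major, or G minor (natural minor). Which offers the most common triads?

Triads of Gb major: Gb major (I), Ab minor (ii), Bb minor (iii), Cb major (IV), Db major (V), Eb minor (vi), F diminished (vii°).
C minor (natural minor) shares 0: none.
Ab major shares 2: Bbm, Db.
G minor (natural minor) shares 0: none.
The most common triads (2) are shared with Ab major.

Ab major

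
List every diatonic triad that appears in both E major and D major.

F#m, A

Triads in E major: E major (I), F# minor (ii), G# minor (iii), A major (IV), B major (V), C# minor (vi), D# diminished (vii°).
Triads in D major: D major (I), E minor (ii), F# minor (iii), G major (IV), A major (V), B minor (vi), C# diminished (vii°).
Shared triads with their functions: F# minor (ii in E major, iii in D major); A major (IV in E major, V in D major).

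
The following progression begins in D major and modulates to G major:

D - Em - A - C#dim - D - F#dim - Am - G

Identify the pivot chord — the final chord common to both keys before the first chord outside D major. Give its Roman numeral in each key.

D — I in D major, V in G major

Chords diatonic to D major: D, Em, F#m, G, A, Bm, C#dim.
Reading the progression, the first chord not in that set is F#dim, so the modulation leaves D major there.
The chord immediately before F#dim is D, which is diatonic to both keys: I in D major and V in G major.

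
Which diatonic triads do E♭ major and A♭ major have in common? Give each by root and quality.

Triads in E♭ major: E♭ (I), Fm (ii), Gm (iii), A♭ (IV), B♭ (V), Cm (vi), Ddim (vii°).
Triads in A♭ major: A♭ (I), B♭m (ii), Cm (iii), D♭ (IV), E♭ (V), Fm (vi), Gdim (vii°).
Shared triads with their functions: E♭ (I in E♭ major, V in A♭ major); Fm (ii in E♭ major, vi in A♭ major); A♭ (IV in E♭ major, I in A♭ major); Cm (vi in E♭ major, iii in A♭ major).

E♭, Fm, A♭, Cm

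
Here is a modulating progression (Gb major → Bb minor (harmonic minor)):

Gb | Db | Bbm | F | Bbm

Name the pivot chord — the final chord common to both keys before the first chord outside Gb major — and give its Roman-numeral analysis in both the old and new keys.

Chords diatonic to Gb major: Gb, Abm, Bbm, Cb, Db, Ebm, Fdim.
Reading the progression, the first chord not in that set is F, so the modulation leaves Gb major there.
The chord immediately before F is Bbm, which is diatonic to both keys: iii in Gb major and i in Bb minor.

Bbm — iii in Gb major, i in Bb minor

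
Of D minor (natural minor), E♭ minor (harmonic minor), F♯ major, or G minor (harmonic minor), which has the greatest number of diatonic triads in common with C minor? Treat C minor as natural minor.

G minor

Triads of C minor (natural minor): C minor (i), D diminished (ii°), E♭ major (III), F minor (iv), G minor (v), A♭ major (VI), B♭ major (VII).
D minor (natural minor) shares 2: Gm, B♭.
E♭ minor (harmonic minor) shares 2: Ddim, B♭.
F♯ major shares 0: none.
G minor (harmonic minor) shares 3: Cm, E♭, Gm.
The most common triads (3) are shared with G minor.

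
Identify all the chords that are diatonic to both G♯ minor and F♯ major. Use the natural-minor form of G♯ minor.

Triads in G♯ minor (natural minor): G♯m (i), A♯dim (ii°), B (III), C♯m (iv), D♯m (v), E (VI), F♯ (VII).
Triads in F♯ major: F♯ (I), G♯m (ii), A♯m (iii), B (IV), C♯ (V), D♯m (vi), E♯dim (vii°).
Shared triads with their functions: G♯m (i in G♯ minor, ii in F♯ major); B (III in G♯ minor, IV in F♯ major); D♯m (v in G♯ minor, vi in F♯ major); F♯ (VII in G♯ minor, I in F♯ major).

G♯m, B, D♯m, F♯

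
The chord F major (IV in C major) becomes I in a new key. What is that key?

The numeral I denotes a major triad on scale degree 1. With F on degree 1, the tonic of the new key is F.
Degree 1 carries a major triad in major keys, so the destination is F major.
Check: the diatonic triads of F major are F (I), Gm (ii), Am (iii), B♭ (IV), C (V), Dm (vi), Edim (vii°) — F major is indeed I.

F major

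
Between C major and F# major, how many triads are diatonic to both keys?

0

Diatonic triads of C major: C (I), Dm (ii), Em (iii), F (IV), G (V), Am (vi), Bdim (vii°).
Diatonic triads of F# major: F# (I), G#m (ii), A#m (iii), B (IV), C# (V), D#m (vi), E#dim (vii°).
No triad has the same root and quality in both keys.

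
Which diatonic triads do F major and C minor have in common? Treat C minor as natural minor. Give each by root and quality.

Triads in F major: F (I), Gm (ii), Am (iii), B♭ (IV), C (V), Dm (vi), Edim (vii°).
Triads in C minor (natural minor): Cm (i), Ddim (ii°), E♭ (III), Fm (iv), Gm (v), A♭ (VI), B♭ (VII).
Shared triads with their functions: Gm (ii in F major, v in C minor); B♭ (IV in F major, VII in C minor).

Gm, B♭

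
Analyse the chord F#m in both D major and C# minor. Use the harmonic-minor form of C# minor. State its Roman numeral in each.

The scale of D major is D E F# G A B C#; F# is degree 3, and the triad built there (F#-A-C#) is minor, so it is iii.
The scale of C# minor (harmonic minor) is C# D# E F# G# A B#; F# is degree 4, and the triad built there (F#-A-C#) is minor, so it is iv.

iii in D major; iv in C# minor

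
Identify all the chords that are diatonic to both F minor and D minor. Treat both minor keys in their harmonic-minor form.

Edim

Triads in F minor (harmonic minor): F minor (i), G diminished (ii°), A♭ augmented (III+), B♭ minor (iv), C major (V), D♭ major (VI), E diminished (vii°).
Triads in D minor (harmonic minor): D minor (i), E diminished (ii°), F augmented (III+), G minor (iv), A major (V), B♭ major (VI), C♯ diminished (vii°).
Shared triads with their functions: E diminished (vii° in F minor, ii° in D minor).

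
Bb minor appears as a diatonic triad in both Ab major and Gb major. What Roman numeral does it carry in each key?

ii in Ab major; iii in Gb major

The scale of Ab major is Ab Bb C Db Eb F G; Bb is degree 2, and the triad built there (Bb-Db-F) is minor, so it is ii.
The scale of Gb major is Gb Ab Bb Cb Db Eb F; Bb is degree 3, and the triad built there (Bb-Db-F) is minor, so it is iii.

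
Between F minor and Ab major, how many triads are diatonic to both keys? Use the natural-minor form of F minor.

7

Diatonic triads of F minor (natural minor): Fm (i), Gdim (ii°), Ab (III), Bbm (iv), Cm (v), Db (VI), Eb (VII).
Diatonic triads of Ab major: Ab (I), Bbm (ii), Cm (iii), Db (IV), Eb (V), Fm (vi), Gdim (vii°).
Matching root and quality in both lists: Fm, Gdim, Ab, Bbm, Cm, Db, Eb.
That gives 7 common triads.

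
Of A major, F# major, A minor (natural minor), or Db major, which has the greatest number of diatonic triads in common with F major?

Triads of F major: F major (I), G minor (ii), A minor (iii), Bb major (IV), C major (V), D minor (vi), E diminished (vii°).
A major shares 0: none.
F# major shares 0: none.
A minor (natural minor) shares 4: F, Am, C, Dm.
Db major shares 0: none.
The most common triads (4) are shared with A minor.

A minor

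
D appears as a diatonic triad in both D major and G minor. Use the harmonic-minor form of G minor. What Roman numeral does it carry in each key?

The scale of D major is D E F♯ G A B C♯; D is degree 1, and the triad built there (D-F♯-A) is major, so it is I.
The scale of G minor (harmonic minor) is G A B♭ C D E♭ F♯; D is degree 5, and the triad built there (D-F♯-A) is major, so it is V.

I in D major; V in G minor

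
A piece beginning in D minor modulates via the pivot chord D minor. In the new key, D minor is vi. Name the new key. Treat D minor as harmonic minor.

F major

The numeral vi denotes a minor triad on scale degree 6. With D on degree 6, the tonic of the new key is F.
Degree 6 carries a minor triad in major keys, so the destination is F major.
Check: the diatonic triads of F major are F (I), Gm (ii), Am (iii), Bb (IV), C (V), Dm (vi), Edim (vii°) — D minor is indeed vi.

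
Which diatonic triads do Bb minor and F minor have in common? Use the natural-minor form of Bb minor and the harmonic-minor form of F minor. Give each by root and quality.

Triads in Bb minor (natural minor): Bbm (i), Cdim (ii°), Db (III), Ebm (iv), Fm (v), Gb (VI), Ab (VII).
Triads in F minor (harmonic minor): Fm (i), Gdim (ii°), Abaug (III+), Bbm (iv), C (V), Db (VI), Edim (vii°).
Shared triads with their functions: Bbm (i in Bb minor, iv in F minor); Db (III in Bb minor, VI in F minor); Fm (v in Bb minor, i in F minor).

Bbm, Db, Fm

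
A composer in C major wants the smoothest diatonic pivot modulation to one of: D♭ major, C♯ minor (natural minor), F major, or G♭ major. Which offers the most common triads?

F major

Triads of C major: C major (I), D minor (ii), E minor (iii), F major (IV), G major (V), A minor (vi), B diminished (vii°).
D♭ major shares 0: none.
C♯ minor (natural minor) shares 0: none.
F major shares 4: C, Dm, F, Am.
G♭ major shares 0: none.
The most common triads (4) are shared with F major.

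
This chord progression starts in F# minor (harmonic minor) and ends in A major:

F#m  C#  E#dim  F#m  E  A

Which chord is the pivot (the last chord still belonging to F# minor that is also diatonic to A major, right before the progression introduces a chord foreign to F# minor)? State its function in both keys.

Chords diatonic to F# minor: F#m, G#dim, Aaug, Bm, C#, D, E#dim.
Reading the progression, the first chord not in that set is E, so the modulation leaves F# minor there.
The chord immediately before E is F#m, which is diatonic to both keys: i in F# minor and vi in A major.

F#m — i in F# minor, vi in A major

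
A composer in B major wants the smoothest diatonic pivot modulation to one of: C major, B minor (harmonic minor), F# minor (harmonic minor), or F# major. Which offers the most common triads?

F# major

Triads of B major: B major (I), C# minor (ii), D# minor (iii), E major (IV), F# major (V), G# minor (vi), A# diminished (vii°).
C major shares 0: none.
B minor (harmonic minor) shares 2: F#, A#dim.
F# minor (harmonic minor) shares 0: none.
F# major shares 4: B, D#m, F#, G#m.
The most common triads (4) are shared with F# major.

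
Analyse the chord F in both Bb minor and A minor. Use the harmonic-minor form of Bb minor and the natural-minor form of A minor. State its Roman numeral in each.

The scale of Bb minor (harmonic minor) is Bb C Db Eb F Gb A; F is degree 5, and the triad built there (F-A-C) is major, so it is V.
The scale of A minor (natural minor) is A B C D E F G; F is degree 6, and the triad built there (F-A-C) is major, so it is VI.

V in Bb minor; VI in A minor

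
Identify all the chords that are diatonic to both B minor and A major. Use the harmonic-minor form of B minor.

Triads in B minor (harmonic minor): Bm (i), C♯dim (ii°), Daug (III+), Em (iv), F♯ (V), G (VI), A♯dim (vii°).
Triads in A major: A (I), Bm (ii), C♯m (iii), D (IV), E (V), F♯m (vi), G♯dim (vii°).
Shared triads with their functions: Bm (i in B minor, ii in A major).

Bm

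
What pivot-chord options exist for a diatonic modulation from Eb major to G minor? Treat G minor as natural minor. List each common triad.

Triads in Eb major: Eb (I), Fm (ii), Gm (iii), Ab (IV), Bb (V), Cm (vi), Ddim (vii°).
Triads in G minor (natural minor): Gm (i), Adim (ii°), Bb (III), Cm (iv), Dm (v), Eb (VI), F (VII).
Shared triads with their functions: Eb (I in Eb major, VI in G minor); Gm (iii in Eb major, i in G minor); Bb (V in Eb major, III in G minor); Cm (vi in Eb major, iv in G minor).

Eb, Gm, Bb, Cm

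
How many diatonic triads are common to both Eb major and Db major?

2

Diatonic triads of Eb major: Eb major (I), F minor (ii), G minor (iii), Ab major (IV), Bb major (V), C minor (vi), D diminished (vii°).
Diatonic triads of Db major: Db major (I), Eb minor (ii), F minor (iii), Gb major (IV), Ab major (V), Bb minor (vi), C diminished (vii°).
Matching root and quality in both lists: F minor, Ab major.
That gives 2 common triads.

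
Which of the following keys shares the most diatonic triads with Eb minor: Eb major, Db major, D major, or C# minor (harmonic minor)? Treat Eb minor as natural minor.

Triads of Eb minor (natural minor): Eb minor (i), F diminished (ii°), Gb major (III), Ab minor (iv), Bb minor (v), Cb major (VI), Db major (VII).
Eb major shares 0: none.
Db major shares 4: Ebm, Gb, Bbm, Db.
D major shares 0: none.
C# minor (harmonic minor) shares 0: none.
The most common triads (4) are shared with Db major.

Db major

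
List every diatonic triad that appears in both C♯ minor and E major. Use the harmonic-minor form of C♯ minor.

Triads in C♯ minor (harmonic minor): C♯ minor (i), D♯ diminished (ii°), E augmented (III+), F♯ minor (iv), G♯ major (V), A major (VI), B♯ diminished (vii°).
Triads in E major: E major (I), F♯ minor (ii), G♯ minor (iii), A major (IV), B major (V), C♯ minor (vi), D♯ diminished (vii°).
Shared triads with their functions: C♯ minor (i in C♯ minor, vi in E major); D♯ diminished (ii° in C♯ minor, vii° in E major); F♯ minor (iv in C♯ minor, ii in E major); A major (VI in C♯ minor, IV in E major).

C♯m, D♯dim, F♯m, A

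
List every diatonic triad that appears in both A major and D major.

A, Bm, D, F#m

Triads in A major: A (I), Bm (ii), C#m (iii), D (IV), E (V), F#m (vi), G#dim (vii°).
Triads in D major: D (I), Em (ii), F#m (iii), G (IV), A (V), Bm (vi), C#dim (vii°).
Shared triads with their functions: A (I in A major, V in D major); Bm (ii in A major, vi in D major); D (IV in A major, I in D major); F#m (vi in A major, iii in D major).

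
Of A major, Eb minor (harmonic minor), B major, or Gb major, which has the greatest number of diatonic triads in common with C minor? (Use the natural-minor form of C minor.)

Triads of C minor (natural minor): Cm (i), Ddim (ii°), Eb (III), Fm (iv), Gm (v), Ab (VI), Bb (VII).
A major shares 0: none.
Eb minor (harmonic minor) shares 2: Ddim, Bb.
B major shares 0: none.
Gb major shares 0: none.
The most common triads (2) are shared with Eb minor.

Eb minor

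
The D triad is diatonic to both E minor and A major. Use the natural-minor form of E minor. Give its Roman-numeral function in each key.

The scale of E minor (natural minor) is E F# G A B C D; D is degree 7, and the triad built there (D-F#-A) is major, so it is VII.
The scale of A major is A B C# D E F# G#; D is degree 4, and the triad built there (D-F#-A) is major, so it is IV.

VII in E minor; IV in A major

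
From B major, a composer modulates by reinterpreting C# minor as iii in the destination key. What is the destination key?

The numeral iii denotes a minor triad on scale degree 3. With C# on degree 3, the tonic of the new key is A.
Degree 3 carries a minor triad in major keys, so the destination is A major.
Check: the diatonic triads of A major are A (I), Bm (ii), C#m (iii), D (IV), E (V), F#m (vi), G#dim (vii°) — C# minor is indeed iii.

A major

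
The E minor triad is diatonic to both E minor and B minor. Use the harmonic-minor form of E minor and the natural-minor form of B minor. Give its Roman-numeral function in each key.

i in E minor; iv in B minor

The scale of E minor (harmonic minor) is E F# G A B C D#; E is degree 1, and the triad built there (E-G-B) is minor, so it is i.
The scale of B minor (natural minor) is B C# D E F# G A; E is degree 4, and the triad built there (E-G-B) is minor, so it is iv.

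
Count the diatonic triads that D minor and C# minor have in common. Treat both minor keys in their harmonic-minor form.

1

Diatonic triads of D minor (harmonic minor): D minor (i), E diminished (ii°), F augmented (III+), G minor (iv), A major (V), Bb major (VI), C# diminished (vii°).
Diatonic triads of C# minor (harmonic minor): C# minor (i), D# diminished (ii°), E augmented (III+), F# minor (iv), G# major (V), A major (VI), B# diminished (vii°).
Matching root and quality in both lists: A major.
That gives 1 common triad.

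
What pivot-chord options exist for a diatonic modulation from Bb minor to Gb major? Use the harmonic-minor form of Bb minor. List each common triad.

Bbm, Ebm, Gb

Triads in Bb minor (harmonic minor): Bbm (i), Cdim (ii°), Dbaug (III+), Ebm (iv), F (V), Gb (VI), Adim (vii°).
Triads in Gb major: Gb (I), Abm (ii), Bbm (iii), Cb (IV), Db (V), Ebm (vi), Fdim (vii°).
Shared triads with their functions: Bbm (i in Bb minor, iii in Gb major); Ebm (iv in Bb minor, vi in Gb major); Gb (VI in Bb minor, I in Gb major).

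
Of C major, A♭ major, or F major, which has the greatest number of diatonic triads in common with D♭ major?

A♭ major

Triads of D♭ major: D♭ major (I), E♭ minor (ii), F minor (iii), G♭ major (IV), A♭ major (V), B♭ minor (vi), C diminished (vii°).
C major shares 0: none.
A♭ major shares 4: D♭, Fm, A♭, B♭m.
F major shares 0: none.
The most common triads (4) are shared with A♭ major.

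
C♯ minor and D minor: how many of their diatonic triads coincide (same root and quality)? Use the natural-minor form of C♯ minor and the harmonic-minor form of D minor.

1

Diatonic triads of C♯ minor (natural minor): C♯m (i), D♯dim (ii°), E (III), F♯m (iv), G♯m (v), A (VI), B (VII).
Diatonic triads of D minor (harmonic minor): Dm (i), Edim (ii°), Faug (III+), Gm (iv), A (V), B♭ (VI), C♯dim (vii°).
Matching root and quality in both lists: A.
That gives 1 common triad.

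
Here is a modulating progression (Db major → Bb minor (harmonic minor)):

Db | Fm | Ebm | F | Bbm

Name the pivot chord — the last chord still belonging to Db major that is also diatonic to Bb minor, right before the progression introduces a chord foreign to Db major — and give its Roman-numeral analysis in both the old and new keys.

Chords diatonic to Db major: Db, Ebm, Fm, Gb, Ab, Bbm, Cdim.
Reading the progression, the first chord not in that set is F, so the modulation leaves Db major there.
The chord immediately before F is Ebm, which is diatonic to both keys: ii in Db major and iv in Bb minor.

Ebm — ii in Db major, iv in Bb minor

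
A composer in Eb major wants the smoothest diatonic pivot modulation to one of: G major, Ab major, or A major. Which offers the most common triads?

Ab major

Triads of Eb major: Eb major (I), F minor (ii), G minor (iii), Ab major (IV), Bb major (V), C minor (vi), D diminished (vii°).
G major shares 0: none.
Ab major shares 4: Eb, Fm, Ab, Cm.
A major shares 0: none.
The most common triads (4) are shared with Ab major.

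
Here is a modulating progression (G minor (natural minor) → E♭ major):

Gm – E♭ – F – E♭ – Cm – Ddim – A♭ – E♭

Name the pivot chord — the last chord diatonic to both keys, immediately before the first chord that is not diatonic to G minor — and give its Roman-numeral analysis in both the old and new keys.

Chords diatonic to G minor: Gm, Adim, B♭, Cm, Dm, E♭, F.
Reading the progression, the first chord not in that set is Ddim, so the modulation leaves G minor there.
The chord immediately before Ddim is Cm, which is diatonic to both keys: iv in G minor and vi in E♭ major.

Cm — iv in G minor, vi in E♭ major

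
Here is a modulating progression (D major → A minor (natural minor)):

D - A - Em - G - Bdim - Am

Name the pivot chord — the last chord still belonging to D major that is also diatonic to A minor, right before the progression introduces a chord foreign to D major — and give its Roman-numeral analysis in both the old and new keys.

G — IV in D major, VII in A minor

Chords diatonic to D major: D, Em, F#m, G, A, Bm, C#dim.
Reading the progression, the first chord not in that set is Bdim, so the modulation leaves D major there.
The chord immediately before Bdim is G, which is diatonic to both keys: IV in D major and VII in A minor.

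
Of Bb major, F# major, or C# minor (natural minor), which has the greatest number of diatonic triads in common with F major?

Triads of F major: F major (I), G minor (ii), A minor (iii), Bb major (IV), C major (V), D minor (vi), E diminished (vii°).
Bb major shares 4: F, Gm, Bb, Dm.
F# major shares 0: none.
C# minor (natural minor) shares 0: none.
The most common triads (4) are shared with Bb major.

Bb major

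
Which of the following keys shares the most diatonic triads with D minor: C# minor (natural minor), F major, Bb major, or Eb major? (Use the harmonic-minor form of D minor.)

F major

Triads of D minor (harmonic minor): Dm (i), Edim (ii°), Faug (III+), Gm (iv), A (V), Bb (VI), C#dim (vii°).
C# minor (natural minor) shares 1: A.
F major shares 4: Dm, Edim, Gm, Bb.
Bb major shares 3: Dm, Gm, Bb.
Eb major shares 2: Gm, Bb.
The most common triads (4) are shared with F major.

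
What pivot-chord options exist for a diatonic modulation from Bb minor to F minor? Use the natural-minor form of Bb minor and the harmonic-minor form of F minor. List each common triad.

Triads in Bb minor (natural minor): Bbm (i), Cdim (ii°), Db (III), Ebm (iv), Fm (v), Gb (VI), Ab (VII).
Triads in F minor (harmonic minor): Fm (i), Gdim (ii°), Abaug (III+), Bbm (iv), C (V), Db (VI), Edim (vii°).
Shared triads with their functions: Bbm (i in Bb minor, iv in F minor); Db (III in Bb minor, VI in F minor); Fm (v in Bb minor, i in F minor).

Bbm, Db, Fm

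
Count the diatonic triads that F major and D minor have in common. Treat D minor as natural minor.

Diatonic triads of F major: F (I), Gm (ii), Am (iii), B♭ (IV), C (V), Dm (vi), Edim (vii°).
Diatonic triads of D minor (natural minor): Dm (i), Edim (ii°), F (III), Gm (iv), Am (v), B♭ (VI), C (VII).
Matching root and quality in both lists: F, Gm, Am, B♭, C, Dm, Edim.
That gives 7 common triads.

7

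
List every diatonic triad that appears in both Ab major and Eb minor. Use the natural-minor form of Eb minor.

Bbm, Db

Triads in Ab major: Ab (I), Bbm (ii), Cm (iii), Db (IV), Eb (V), Fm (vi), Gdim (vii°).
Triads in Eb minor (natural minor): Ebm (i), Fdim (ii°), Gb (III), Abm (iv), Bbm (v), Cb (VI), Db (VII).
Shared triads with their functions: Bbm (ii in Ab major, v in Eb minor); Db (IV in Ab major, VII in Eb minor).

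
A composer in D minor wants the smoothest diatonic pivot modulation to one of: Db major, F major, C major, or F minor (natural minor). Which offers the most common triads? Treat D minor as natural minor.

Triads of D minor (natural minor): D minor (i), E diminished (ii°), F major (III), G minor (iv), A minor (v), Bb major (VI), C major (VII).
Db major shares 0: none.
F major shares 7: Dm, Edim, F, Gm, Am, Bb, C.
C major shares 4: Dm, F, Am, C.
F minor (natural minor) shares 0: none.
The most common triads (7) are shared with F major.

F major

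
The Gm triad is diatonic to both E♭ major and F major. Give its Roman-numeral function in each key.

The scale of E♭ major is E♭ F G A♭ B♭ C D; G is degree 3, and the triad built there (G-B♭-D) is minor, so it is iii.
The scale of F major is F G A B♭ C D E; G is degree 2, and the triad built there (G-B♭-D) is minor, so it is ii.

iii in E♭ major; ii in F major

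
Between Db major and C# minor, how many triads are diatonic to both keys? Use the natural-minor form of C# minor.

0

Diatonic triads of Db major: Db (I), Ebm (ii), Fm (iii), Gb (IV), Ab (V), Bbm (vi), Cdim (vii°).
Diatonic triads of C# minor (natural minor): C#m (i), D#dim (ii°), E (III), F#m (iv), G#m (v), A (VI), B (VII).
No triad has the same root and quality in both keys.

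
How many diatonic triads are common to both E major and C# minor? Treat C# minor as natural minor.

7

Diatonic triads of E major: E (I), F#m (ii), G#m (iii), A (IV), B (V), C#m (vi), D#dim (vii°).
Diatonic triads of C# minor (natural minor): C#m (i), D#dim (ii°), E (III), F#m (iv), G#m (v), A (VI), B (VII).
Matching root and quality in both lists: E, F#m, G#m, A, B, C#m, D#dim.
That gives 7 common triads.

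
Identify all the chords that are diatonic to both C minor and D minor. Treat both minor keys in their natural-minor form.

Gm, B♭

Triads in C minor (natural minor): C minor (i), D diminished (ii°), E♭ major (III), F minor (iv), G minor (v), A♭ major (VI), B♭ major (VII).
Triads in D minor (natural minor): D minor (i), E diminished (ii°), F major (III), G minor (iv), A minor (v), B♭ major (VI), C major (VII).
Shared triads with their functions: G minor (v in C minor, iv in D minor); B♭ major (VII in C minor, VI in D minor).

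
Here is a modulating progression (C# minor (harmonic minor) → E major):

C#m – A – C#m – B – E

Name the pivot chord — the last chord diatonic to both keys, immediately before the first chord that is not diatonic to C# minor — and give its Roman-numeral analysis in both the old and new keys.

Chords diatonic to C# minor: C#m, D#dim, Eaug, F#m, G#, A, B#dim.
Reading the progression, the first chord not in that set is B, so the modulation leaves C# minor there.
The chord immediately before B is C#m, which is diatonic to both keys: i in C# minor and vi in E major.

C#m — i in C# minor, vi in E major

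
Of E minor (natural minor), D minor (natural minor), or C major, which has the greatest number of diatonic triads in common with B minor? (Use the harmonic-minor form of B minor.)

E minor

Triads of B minor (harmonic minor): Bm (i), C#dim (ii°), Daug (III+), Em (iv), F# (V), G (VI), A#dim (vii°).
E minor (natural minor) shares 3: Bm, Em, G.
D minor (natural minor) shares 0: none.
C major shares 2: Em, G.
The most common triads (3) are shared with E minor.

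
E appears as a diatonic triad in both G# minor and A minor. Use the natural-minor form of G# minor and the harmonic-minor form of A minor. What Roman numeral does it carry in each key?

VI in G# minor; V in A minor

The scale of G# minor (natural minor) is G# A# B C# D# E F#; E is degree 6, and the triad built there (E-G#-B) is major, so it is VI.
The scale of A minor (harmonic minor) is A B C D E F G#; E is degree 5, and the triad built there (E-G#-B) is major, so it is V.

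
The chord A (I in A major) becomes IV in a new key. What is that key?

E major

The numeral IV denotes a major triad on scale degree 4. With A on degree 4, the tonic of the new key is E.
Degree 4 carries a major triad in major keys, so the destination is E major.
Check: the diatonic triads of E major are E (I), F#m (ii), G#m (iii), A (IV), B (V), C#m (vi), D#dim (vii°) — A is indeed IV.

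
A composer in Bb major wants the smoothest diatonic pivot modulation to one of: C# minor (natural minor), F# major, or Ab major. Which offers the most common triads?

Ab major

Triads of Bb major: Bb (I), Cm (ii), Dm (iii), Eb (IV), F (V), Gm (vi), Adim (vii°).
C# minor (natural minor) shares 0: none.
F# major shares 0: none.
Ab major shares 2: Cm, Eb.
The most common triads (2) are shared with Ab major.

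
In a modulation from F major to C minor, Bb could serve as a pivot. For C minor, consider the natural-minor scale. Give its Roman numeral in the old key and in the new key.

The scale of F major is F G A Bb C D E; Bb is degree 4, and the triad built there (Bb-D-F) is major, so it is IV.
The scale of C minor (natural minor) is C D Eb F G Ab Bb; Bb is degree 7, and the triad built there (Bb-D-F) is major, so it is VII.

IV in F major; VII in C minor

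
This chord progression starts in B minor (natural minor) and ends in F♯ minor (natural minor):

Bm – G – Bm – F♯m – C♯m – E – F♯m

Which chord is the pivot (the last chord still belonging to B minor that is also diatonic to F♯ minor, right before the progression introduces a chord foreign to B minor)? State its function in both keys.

F♯m — v in B minor, i in F♯ minor

Chords diatonic to B minor: Bm, C♯dim, D, Em, F♯m, G, A.
Reading the progression, the first chord not in that set is C♯m, so the modulation leaves B minor there.
The chord immediately before C♯m is F♯m, which is diatonic to both keys: v in B minor and i in F♯ minor.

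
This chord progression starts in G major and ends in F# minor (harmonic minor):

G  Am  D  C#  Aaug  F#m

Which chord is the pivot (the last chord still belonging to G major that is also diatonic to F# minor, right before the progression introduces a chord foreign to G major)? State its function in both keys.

D — V in G major, VI in F# minor

Chords diatonic to G major: G, Am, Bm, C, D, Em, F#dim.
Reading the progression, the first chord not in that set is C#, so the modulation leaves G major there.
The chord immediately before C# is D, which is diatonic to both keys: V in G major and VI in F# minor.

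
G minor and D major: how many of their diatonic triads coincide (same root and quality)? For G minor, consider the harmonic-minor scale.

1

Diatonic triads of G minor (harmonic minor): Gm (i), Adim (ii°), Bbaug (III+), Cm (iv), D (V), Eb (VI), F#dim (vii°).
Diatonic triads of D major: D (I), Em (ii), F#m (iii), G (IV), A (V), Bm (vi), C#dim (vii°).
Matching root and quality in both lists: D.
That gives 1 common triad.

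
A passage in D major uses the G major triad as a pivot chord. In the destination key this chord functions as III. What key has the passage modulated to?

E minor

The numeral III denotes a major triad on scale degree 3. With G on degree 3, the tonic of the new key is E.
Degree 3 carries a major triad in natural-minor keys, so the destination is E minor.
Check: the diatonic triads of E minor (natural minor) are Em (i), F#dim (ii°), G (III), Am (iv), Bm (v), C (VI), D (VII) — G major is indeed III.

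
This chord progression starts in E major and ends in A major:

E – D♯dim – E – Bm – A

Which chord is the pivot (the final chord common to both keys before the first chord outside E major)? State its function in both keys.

E — I in E major, V in A major

Chords diatonic to E major: E, F♯m, G♯m, A, B, C♯m, D♯dim.
Reading the progression, the first chord not in that set is Bm, so the modulation leaves E major there.
The chord immediately before Bm is E, which is diatonic to both keys: I in E major and V in A major.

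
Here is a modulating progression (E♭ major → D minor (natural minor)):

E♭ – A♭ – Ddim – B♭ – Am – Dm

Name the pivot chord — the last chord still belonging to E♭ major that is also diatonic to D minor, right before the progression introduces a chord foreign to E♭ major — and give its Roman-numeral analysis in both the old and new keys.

Chords diatonic to E♭ major: E♭, Fm, Gm, A♭, B♭, Cm, Ddim.
Reading the progression, the first chord not in that set is Am, so the modulation leaves E♭ major there.
The chord immediately before Am is B♭, which is diatonic to both keys: V in E♭ major and VI in D minor.

B♭ — V in E♭ major, VI in D minor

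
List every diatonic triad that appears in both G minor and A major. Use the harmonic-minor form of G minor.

Triads in G minor (harmonic minor): G minor (i), A diminished (ii°), Bb augmented (III+), C minor (iv), D major (V), Eb major (VI), F# diminished (vii°).
Triads in A major: A major (I), B minor (ii), C# minor (iii), D major (IV), E major (V), F# minor (vi), G# diminished (vii°).
Shared triads with their functions: D major (V in G minor, IV in A major).

D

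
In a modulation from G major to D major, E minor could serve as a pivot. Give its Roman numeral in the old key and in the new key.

vi in G major; ii in D major

The scale of G major is G A B C D E F#; E is degree 6, and the triad built there (E-G-B) is minor, so it is vi.
The scale of D major is D E F# G A B C#; E is degree 2, and the triad built there (E-G-B) is minor, so it is ii.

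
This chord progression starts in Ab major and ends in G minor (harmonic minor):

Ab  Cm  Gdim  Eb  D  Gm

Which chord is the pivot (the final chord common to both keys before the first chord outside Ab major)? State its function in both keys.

Eb — V in Ab major, VI in G minor

Chords diatonic to Ab major: Ab, Bbm, Cm, Db, Eb, Fm, Gdim.
Reading the progression, the first chord not in that set is D, so the modulation leaves Ab major there.
The chord immediately before D is Eb, which is diatonic to both keys: V in Ab major and VI in G minor.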